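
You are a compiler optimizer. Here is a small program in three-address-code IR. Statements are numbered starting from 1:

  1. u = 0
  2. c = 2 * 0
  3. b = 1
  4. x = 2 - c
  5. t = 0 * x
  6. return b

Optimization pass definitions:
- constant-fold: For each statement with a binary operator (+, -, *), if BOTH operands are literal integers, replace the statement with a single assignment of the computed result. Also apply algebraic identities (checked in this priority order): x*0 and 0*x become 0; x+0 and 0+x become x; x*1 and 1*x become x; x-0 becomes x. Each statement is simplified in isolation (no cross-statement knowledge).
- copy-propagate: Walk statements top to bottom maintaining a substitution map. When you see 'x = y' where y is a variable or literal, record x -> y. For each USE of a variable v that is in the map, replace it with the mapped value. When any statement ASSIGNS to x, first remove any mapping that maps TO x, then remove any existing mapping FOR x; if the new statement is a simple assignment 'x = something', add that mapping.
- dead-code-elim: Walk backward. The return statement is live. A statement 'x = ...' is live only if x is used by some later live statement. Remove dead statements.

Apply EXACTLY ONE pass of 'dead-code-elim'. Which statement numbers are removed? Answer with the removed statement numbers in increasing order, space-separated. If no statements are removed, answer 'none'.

Answer: 1 2 4 5

Derivation:
Backward liveness scan:
Stmt 1 'u = 0': DEAD (u not in live set [])
Stmt 2 'c = 2 * 0': DEAD (c not in live set [])
Stmt 3 'b = 1': KEEP (b is live); live-in = []
Stmt 4 'x = 2 - c': DEAD (x not in live set ['b'])
Stmt 5 't = 0 * x': DEAD (t not in live set ['b'])
Stmt 6 'return b': KEEP (return); live-in = ['b']
Removed statement numbers: [1, 2, 4, 5]
Surviving IR:
  b = 1
  return b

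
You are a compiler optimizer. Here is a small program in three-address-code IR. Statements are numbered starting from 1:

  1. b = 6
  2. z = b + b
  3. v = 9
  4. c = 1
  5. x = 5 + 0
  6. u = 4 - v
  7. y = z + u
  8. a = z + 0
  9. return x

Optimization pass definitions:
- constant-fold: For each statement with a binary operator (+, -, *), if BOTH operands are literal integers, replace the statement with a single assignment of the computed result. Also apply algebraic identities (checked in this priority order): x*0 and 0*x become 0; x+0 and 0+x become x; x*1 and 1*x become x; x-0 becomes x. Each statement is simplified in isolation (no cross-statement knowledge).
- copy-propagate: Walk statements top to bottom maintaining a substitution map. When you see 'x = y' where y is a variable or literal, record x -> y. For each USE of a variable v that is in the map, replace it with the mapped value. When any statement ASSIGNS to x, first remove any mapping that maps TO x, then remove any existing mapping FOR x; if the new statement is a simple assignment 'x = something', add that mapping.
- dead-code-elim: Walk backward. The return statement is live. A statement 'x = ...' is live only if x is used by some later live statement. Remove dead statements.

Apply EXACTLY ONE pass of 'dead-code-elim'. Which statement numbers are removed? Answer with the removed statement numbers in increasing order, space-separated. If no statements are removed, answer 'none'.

Answer: 1 2 3 4 6 7 8

Derivation:
Backward liveness scan:
Stmt 1 'b = 6': DEAD (b not in live set [])
Stmt 2 'z = b + b': DEAD (z not in live set [])
Stmt 3 'v = 9': DEAD (v not in live set [])
Stmt 4 'c = 1': DEAD (c not in live set [])
Stmt 5 'x = 5 + 0': KEEP (x is live); live-in = []
Stmt 6 'u = 4 - v': DEAD (u not in live set ['x'])
Stmt 7 'y = z + u': DEAD (y not in live set ['x'])
Stmt 8 'a = z + 0': DEAD (a not in live set ['x'])
Stmt 9 'return x': KEEP (return); live-in = ['x']
Removed statement numbers: [1, 2, 3, 4, 6, 7, 8]
Surviving IR:
  x = 5 + 0
  return x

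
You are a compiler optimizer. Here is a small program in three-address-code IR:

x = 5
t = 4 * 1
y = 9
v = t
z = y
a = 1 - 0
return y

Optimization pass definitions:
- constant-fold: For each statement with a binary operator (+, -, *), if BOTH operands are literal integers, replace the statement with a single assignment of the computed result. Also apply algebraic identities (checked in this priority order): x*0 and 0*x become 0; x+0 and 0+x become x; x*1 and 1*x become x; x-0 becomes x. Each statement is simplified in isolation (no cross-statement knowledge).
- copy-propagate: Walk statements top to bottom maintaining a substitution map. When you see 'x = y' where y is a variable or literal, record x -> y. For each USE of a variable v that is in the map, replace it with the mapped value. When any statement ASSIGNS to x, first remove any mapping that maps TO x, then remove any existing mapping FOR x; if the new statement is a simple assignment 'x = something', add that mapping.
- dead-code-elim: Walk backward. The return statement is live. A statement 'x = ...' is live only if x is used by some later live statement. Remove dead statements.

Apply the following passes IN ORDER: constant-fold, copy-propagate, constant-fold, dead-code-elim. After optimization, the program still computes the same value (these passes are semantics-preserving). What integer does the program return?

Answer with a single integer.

Initial IR:
  x = 5
  t = 4 * 1
  y = 9
  v = t
  z = y
  a = 1 - 0
  return y
After constant-fold (7 stmts):
  x = 5
  t = 4
  y = 9
  v = t
  z = y
  a = 1
  return y
After copy-propagate (7 stmts):
  x = 5
  t = 4
  y = 9
  v = 4
  z = 9
  a = 1
  return 9
After constant-fold (7 stmts):
  x = 5
  t = 4
  y = 9
  v = 4
  z = 9
  a = 1
  return 9
After dead-code-elim (1 stmts):
  return 9
Evaluate:
  x = 5  =>  x = 5
  t = 4 * 1  =>  t = 4
  y = 9  =>  y = 9
  v = t  =>  v = 4
  z = y  =>  z = 9
  a = 1 - 0  =>  a = 1
  return y = 9

Answer: 9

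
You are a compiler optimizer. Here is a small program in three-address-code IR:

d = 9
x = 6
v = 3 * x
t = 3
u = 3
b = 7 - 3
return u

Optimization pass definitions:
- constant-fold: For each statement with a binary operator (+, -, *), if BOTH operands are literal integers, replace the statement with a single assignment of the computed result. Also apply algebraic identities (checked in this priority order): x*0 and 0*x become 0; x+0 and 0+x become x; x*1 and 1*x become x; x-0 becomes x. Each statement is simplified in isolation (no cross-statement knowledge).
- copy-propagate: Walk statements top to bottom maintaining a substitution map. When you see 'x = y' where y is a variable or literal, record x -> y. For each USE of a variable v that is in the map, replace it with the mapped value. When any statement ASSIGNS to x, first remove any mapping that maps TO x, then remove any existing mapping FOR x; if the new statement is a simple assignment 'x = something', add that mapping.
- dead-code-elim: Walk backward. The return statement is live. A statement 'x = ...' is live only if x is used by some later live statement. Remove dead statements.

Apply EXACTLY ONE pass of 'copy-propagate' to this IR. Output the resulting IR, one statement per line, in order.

Answer: d = 9
x = 6
v = 3 * 6
t = 3
u = 3
b = 7 - 3
return 3

Derivation:
Applying copy-propagate statement-by-statement:
  [1] d = 9  (unchanged)
  [2] x = 6  (unchanged)
  [3] v = 3 * x  -> v = 3 * 6
  [4] t = 3  (unchanged)
  [5] u = 3  (unchanged)
  [6] b = 7 - 3  (unchanged)
  [7] return u  -> return 3
Result (7 stmts):
  d = 9
  x = 6
  v = 3 * 6
  t = 3
  u = 3
  b = 7 - 3
  return 3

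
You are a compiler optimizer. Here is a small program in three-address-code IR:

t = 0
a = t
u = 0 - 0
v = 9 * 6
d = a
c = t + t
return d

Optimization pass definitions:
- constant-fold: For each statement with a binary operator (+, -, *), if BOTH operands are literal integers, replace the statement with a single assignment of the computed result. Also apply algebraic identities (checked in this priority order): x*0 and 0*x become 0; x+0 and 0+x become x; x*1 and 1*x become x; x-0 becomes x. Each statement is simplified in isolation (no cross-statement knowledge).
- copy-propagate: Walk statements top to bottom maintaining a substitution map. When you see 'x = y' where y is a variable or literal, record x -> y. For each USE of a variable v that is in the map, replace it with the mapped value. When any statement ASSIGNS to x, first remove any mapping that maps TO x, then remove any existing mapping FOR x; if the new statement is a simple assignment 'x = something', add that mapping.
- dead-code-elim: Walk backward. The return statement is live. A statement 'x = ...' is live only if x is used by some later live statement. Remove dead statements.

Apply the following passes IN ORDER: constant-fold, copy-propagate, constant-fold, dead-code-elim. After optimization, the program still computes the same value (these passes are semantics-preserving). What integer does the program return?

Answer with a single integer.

Initial IR:
  t = 0
  a = t
  u = 0 - 0
  v = 9 * 6
  d = a
  c = t + t
  return d
After constant-fold (7 stmts):
  t = 0
  a = t
  u = 0
  v = 54
  d = a
  c = t + t
  return d
After copy-propagate (7 stmts):
  t = 0
  a = 0
  u = 0
  v = 54
  d = 0
  c = 0 + 0
  return 0
After constant-fold (7 stmts):
  t = 0
  a = 0
  u = 0
  v = 54
  d = 0
  c = 0
  return 0
After dead-code-elim (1 stmts):
  return 0
Evaluate:
  t = 0  =>  t = 0
  a = t  =>  a = 0
  u = 0 - 0  =>  u = 0
  v = 9 * 6  =>  v = 54
  d = a  =>  d = 0
  c = t + t  =>  c = 0
  return d = 0

Answer: 0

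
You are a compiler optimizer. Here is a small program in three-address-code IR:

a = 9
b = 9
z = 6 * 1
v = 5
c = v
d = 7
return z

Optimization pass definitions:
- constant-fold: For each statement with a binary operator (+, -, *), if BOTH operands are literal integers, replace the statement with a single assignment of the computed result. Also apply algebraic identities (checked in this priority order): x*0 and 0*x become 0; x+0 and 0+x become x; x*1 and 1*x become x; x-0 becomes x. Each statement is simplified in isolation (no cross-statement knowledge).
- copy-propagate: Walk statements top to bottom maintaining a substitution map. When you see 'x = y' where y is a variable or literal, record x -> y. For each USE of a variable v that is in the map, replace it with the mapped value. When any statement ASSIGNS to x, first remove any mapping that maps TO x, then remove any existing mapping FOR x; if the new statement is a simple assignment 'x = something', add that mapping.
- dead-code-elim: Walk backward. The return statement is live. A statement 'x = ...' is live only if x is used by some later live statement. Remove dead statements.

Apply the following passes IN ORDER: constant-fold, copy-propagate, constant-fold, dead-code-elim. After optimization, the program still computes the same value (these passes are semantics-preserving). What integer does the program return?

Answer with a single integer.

Answer: 6

Derivation:
Initial IR:
  a = 9
  b = 9
  z = 6 * 1
  v = 5
  c = v
  d = 7
  return z
After constant-fold (7 stmts):
  a = 9
  b = 9
  z = 6
  v = 5
  c = v
  d = 7
  return z
After copy-propagate (7 stmts):
  a = 9
  b = 9
  z = 6
  v = 5
  c = 5
  d = 7
  return 6
After constant-fold (7 stmts):
  a = 9
  b = 9
  z = 6
  v = 5
  c = 5
  d = 7
  return 6
After dead-code-elim (1 stmts):
  return 6
Evaluate:
  a = 9  =>  a = 9
  b = 9  =>  b = 9
  z = 6 * 1  =>  z = 6
  v = 5  =>  v = 5
  c = v  =>  c = 5
  d = 7  =>  d = 7
  return z = 6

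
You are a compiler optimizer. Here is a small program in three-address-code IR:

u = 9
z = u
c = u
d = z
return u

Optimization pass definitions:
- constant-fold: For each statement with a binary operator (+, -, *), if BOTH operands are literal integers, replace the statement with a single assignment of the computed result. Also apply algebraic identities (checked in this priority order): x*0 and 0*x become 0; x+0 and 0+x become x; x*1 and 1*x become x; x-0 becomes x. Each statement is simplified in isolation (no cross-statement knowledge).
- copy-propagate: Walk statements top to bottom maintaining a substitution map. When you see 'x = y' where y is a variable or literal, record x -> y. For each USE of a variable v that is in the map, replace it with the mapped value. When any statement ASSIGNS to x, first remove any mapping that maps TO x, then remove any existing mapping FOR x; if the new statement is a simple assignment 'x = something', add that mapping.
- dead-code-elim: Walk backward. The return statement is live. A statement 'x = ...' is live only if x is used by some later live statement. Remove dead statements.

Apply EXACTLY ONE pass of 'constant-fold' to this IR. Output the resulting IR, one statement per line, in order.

Applying constant-fold statement-by-statement:
  [1] u = 9  (unchanged)
  [2] z = u  (unchanged)
  [3] c = u  (unchanged)
  [4] d = z  (unchanged)
  [5] return u  (unchanged)
Result (5 stmts):
  u = 9
  z = u
  c = u
  d = z
  return u

Answer: u = 9
z = u
c = u
d = z
return u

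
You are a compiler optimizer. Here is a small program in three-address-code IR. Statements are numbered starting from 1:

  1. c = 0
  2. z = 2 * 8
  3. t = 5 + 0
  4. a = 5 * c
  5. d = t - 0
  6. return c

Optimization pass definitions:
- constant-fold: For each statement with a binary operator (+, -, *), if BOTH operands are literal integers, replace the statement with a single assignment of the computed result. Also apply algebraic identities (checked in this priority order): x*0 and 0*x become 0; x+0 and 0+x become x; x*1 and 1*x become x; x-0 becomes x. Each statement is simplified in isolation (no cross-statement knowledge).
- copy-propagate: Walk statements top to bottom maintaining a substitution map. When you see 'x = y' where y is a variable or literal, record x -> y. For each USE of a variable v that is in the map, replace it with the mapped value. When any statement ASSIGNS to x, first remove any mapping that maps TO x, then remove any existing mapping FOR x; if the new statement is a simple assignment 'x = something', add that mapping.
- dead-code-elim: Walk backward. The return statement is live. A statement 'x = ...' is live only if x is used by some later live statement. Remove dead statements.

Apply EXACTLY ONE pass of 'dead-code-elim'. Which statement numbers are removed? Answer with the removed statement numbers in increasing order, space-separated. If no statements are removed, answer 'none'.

Backward liveness scan:
Stmt 1 'c = 0': KEEP (c is live); live-in = []
Stmt 2 'z = 2 * 8': DEAD (z not in live set ['c'])
Stmt 3 't = 5 + 0': DEAD (t not in live set ['c'])
Stmt 4 'a = 5 * c': DEAD (a not in live set ['c'])
Stmt 5 'd = t - 0': DEAD (d not in live set ['c'])
Stmt 6 'return c': KEEP (return); live-in = ['c']
Removed statement numbers: [2, 3, 4, 5]
Surviving IR:
  c = 0
  return c

Answer: 2 3 4 5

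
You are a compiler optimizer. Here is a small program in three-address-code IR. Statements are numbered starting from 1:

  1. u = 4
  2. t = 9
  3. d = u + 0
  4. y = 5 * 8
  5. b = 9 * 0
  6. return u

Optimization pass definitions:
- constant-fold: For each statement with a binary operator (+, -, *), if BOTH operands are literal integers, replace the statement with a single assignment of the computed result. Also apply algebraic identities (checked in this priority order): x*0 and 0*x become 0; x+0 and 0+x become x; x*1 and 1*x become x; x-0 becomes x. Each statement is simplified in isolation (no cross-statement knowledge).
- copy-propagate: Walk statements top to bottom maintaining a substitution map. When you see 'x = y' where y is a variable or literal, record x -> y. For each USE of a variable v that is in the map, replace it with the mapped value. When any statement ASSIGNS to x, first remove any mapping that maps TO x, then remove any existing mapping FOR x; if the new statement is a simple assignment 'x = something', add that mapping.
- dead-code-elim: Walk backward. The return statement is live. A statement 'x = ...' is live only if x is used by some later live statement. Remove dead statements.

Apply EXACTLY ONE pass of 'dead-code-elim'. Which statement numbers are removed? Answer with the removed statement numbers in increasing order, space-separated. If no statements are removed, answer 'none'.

Backward liveness scan:
Stmt 1 'u = 4': KEEP (u is live); live-in = []
Stmt 2 't = 9': DEAD (t not in live set ['u'])
Stmt 3 'd = u + 0': DEAD (d not in live set ['u'])
Stmt 4 'y = 5 * 8': DEAD (y not in live set ['u'])
Stmt 5 'b = 9 * 0': DEAD (b not in live set ['u'])
Stmt 6 'return u': KEEP (return); live-in = ['u']
Removed statement numbers: [2, 3, 4, 5]
Surviving IR:
  u = 4
  return u

Answer: 2 3 4 5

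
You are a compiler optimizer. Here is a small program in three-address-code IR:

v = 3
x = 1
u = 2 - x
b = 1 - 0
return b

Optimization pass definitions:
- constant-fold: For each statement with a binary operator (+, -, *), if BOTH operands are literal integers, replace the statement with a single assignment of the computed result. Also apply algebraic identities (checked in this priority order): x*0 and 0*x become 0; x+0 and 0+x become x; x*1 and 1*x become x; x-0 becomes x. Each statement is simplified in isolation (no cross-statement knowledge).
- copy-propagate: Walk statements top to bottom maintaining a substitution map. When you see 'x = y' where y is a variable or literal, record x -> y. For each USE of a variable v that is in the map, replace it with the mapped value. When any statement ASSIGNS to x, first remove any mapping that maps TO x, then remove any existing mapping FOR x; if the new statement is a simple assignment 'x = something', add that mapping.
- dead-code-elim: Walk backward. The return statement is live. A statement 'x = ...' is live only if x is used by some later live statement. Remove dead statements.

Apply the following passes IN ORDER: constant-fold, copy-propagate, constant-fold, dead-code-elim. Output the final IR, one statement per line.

Initial IR:
  v = 3
  x = 1
  u = 2 - x
  b = 1 - 0
  return b
After constant-fold (5 stmts):
  v = 3
  x = 1
  u = 2 - x
  b = 1
  return b
After copy-propagate (5 stmts):
  v = 3
  x = 1
  u = 2 - 1
  b = 1
  return 1
After constant-fold (5 stmts):
  v = 3
  x = 1
  u = 1
  b = 1
  return 1
After dead-code-elim (1 stmts):
  return 1

Answer: return 1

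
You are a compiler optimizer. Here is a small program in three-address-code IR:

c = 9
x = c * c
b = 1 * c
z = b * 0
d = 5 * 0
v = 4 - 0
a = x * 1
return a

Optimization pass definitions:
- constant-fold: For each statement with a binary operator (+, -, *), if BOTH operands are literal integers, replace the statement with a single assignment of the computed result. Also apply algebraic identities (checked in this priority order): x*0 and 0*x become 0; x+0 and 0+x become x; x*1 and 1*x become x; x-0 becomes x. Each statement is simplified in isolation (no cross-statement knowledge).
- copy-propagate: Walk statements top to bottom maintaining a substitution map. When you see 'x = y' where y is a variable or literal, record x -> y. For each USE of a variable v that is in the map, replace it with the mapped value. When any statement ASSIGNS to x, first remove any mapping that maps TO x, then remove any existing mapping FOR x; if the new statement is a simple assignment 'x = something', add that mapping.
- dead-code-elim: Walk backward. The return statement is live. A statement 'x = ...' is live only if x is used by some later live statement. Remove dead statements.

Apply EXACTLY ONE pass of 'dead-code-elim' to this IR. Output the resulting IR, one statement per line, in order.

Applying dead-code-elim statement-by-statement:
  [8] return a  -> KEEP (return); live=['a']
  [7] a = x * 1  -> KEEP; live=['x']
  [6] v = 4 - 0  -> DEAD (v not live)
  [5] d = 5 * 0  -> DEAD (d not live)
  [4] z = b * 0  -> DEAD (z not live)
  [3] b = 1 * c  -> DEAD (b not live)
  [2] x = c * c  -> KEEP; live=['c']
  [1] c = 9  -> KEEP; live=[]
Result (4 stmts):
  c = 9
  x = c * c
  a = x * 1
  return a

Answer: c = 9
x = c * c
a = x * 1
return a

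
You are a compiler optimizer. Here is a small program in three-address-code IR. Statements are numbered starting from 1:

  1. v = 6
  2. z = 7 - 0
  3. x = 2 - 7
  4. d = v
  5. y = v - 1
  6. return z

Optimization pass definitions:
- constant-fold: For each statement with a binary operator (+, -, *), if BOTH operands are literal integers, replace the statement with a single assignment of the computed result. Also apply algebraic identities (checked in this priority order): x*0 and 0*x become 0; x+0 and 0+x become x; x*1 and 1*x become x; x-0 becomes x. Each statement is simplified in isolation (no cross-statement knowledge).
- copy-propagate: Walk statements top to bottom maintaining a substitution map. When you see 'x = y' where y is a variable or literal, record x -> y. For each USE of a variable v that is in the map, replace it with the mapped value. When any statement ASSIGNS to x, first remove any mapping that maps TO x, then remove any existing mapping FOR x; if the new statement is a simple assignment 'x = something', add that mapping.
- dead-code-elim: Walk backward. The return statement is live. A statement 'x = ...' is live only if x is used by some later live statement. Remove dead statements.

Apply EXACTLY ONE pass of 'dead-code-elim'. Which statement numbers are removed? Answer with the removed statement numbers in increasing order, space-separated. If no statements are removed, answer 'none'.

Answer: 1 3 4 5

Derivation:
Backward liveness scan:
Stmt 1 'v = 6': DEAD (v not in live set [])
Stmt 2 'z = 7 - 0': KEEP (z is live); live-in = []
Stmt 3 'x = 2 - 7': DEAD (x not in live set ['z'])
Stmt 4 'd = v': DEAD (d not in live set ['z'])
Stmt 5 'y = v - 1': DEAD (y not in live set ['z'])
Stmt 6 'return z': KEEP (return); live-in = ['z']
Removed statement numbers: [1, 3, 4, 5]
Surviving IR:
  z = 7 - 0
  return z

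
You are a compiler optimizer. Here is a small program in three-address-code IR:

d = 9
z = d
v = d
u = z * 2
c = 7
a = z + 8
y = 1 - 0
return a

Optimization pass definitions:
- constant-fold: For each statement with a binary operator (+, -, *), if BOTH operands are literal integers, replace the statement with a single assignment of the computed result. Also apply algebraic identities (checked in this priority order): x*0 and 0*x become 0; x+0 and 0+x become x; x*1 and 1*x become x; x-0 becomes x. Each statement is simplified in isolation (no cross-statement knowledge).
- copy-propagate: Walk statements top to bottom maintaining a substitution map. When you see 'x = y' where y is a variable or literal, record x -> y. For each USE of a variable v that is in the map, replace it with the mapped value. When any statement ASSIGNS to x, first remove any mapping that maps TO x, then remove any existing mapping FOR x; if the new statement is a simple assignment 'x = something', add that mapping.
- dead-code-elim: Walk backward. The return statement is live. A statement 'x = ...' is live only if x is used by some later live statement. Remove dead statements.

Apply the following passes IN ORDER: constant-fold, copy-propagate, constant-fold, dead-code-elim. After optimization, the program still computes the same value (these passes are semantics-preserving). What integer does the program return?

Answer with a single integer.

Answer: 17

Derivation:
Initial IR:
  d = 9
  z = d
  v = d
  u = z * 2
  c = 7
  a = z + 8
  y = 1 - 0
  return a
After constant-fold (8 stmts):
  d = 9
  z = d
  v = d
  u = z * 2
  c = 7
  a = z + 8
  y = 1
  return a
After copy-propagate (8 stmts):
  d = 9
  z = 9
  v = 9
  u = 9 * 2
  c = 7
  a = 9 + 8
  y = 1
  return a
After constant-fold (8 stmts):
  d = 9
  z = 9
  v = 9
  u = 18
  c = 7
  a = 17
  y = 1
  return a
After dead-code-elim (2 stmts):
  a = 17
  return a
Evaluate:
  d = 9  =>  d = 9
  z = d  =>  z = 9
  v = d  =>  v = 9
  u = z * 2  =>  u = 18
  c = 7  =>  c = 7
  a = z + 8  =>  a = 17
  y = 1 - 0  =>  y = 1
  return a = 17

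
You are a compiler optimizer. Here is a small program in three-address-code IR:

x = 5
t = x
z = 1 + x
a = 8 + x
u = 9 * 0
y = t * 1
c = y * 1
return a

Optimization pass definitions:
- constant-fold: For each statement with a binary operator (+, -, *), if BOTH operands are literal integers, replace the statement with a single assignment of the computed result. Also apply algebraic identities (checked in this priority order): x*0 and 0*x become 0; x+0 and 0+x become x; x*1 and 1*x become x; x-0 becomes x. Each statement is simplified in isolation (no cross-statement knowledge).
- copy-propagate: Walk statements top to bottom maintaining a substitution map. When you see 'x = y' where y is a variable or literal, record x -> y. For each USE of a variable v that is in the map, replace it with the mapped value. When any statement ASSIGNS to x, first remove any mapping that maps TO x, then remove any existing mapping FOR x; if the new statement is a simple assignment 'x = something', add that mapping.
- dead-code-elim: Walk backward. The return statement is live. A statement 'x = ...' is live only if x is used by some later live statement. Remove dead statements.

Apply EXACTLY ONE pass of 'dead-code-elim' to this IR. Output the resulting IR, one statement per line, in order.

Applying dead-code-elim statement-by-statement:
  [8] return a  -> KEEP (return); live=['a']
  [7] c = y * 1  -> DEAD (c not live)
  [6] y = t * 1  -> DEAD (y not live)
  [5] u = 9 * 0  -> DEAD (u not live)
  [4] a = 8 + x  -> KEEP; live=['x']
  [3] z = 1 + x  -> DEAD (z not live)
  [2] t = x  -> DEAD (t not live)
  [1] x = 5  -> KEEP; live=[]
Result (3 stmts):
  x = 5
  a = 8 + x
  return a

Answer: x = 5
a = 8 + x
return a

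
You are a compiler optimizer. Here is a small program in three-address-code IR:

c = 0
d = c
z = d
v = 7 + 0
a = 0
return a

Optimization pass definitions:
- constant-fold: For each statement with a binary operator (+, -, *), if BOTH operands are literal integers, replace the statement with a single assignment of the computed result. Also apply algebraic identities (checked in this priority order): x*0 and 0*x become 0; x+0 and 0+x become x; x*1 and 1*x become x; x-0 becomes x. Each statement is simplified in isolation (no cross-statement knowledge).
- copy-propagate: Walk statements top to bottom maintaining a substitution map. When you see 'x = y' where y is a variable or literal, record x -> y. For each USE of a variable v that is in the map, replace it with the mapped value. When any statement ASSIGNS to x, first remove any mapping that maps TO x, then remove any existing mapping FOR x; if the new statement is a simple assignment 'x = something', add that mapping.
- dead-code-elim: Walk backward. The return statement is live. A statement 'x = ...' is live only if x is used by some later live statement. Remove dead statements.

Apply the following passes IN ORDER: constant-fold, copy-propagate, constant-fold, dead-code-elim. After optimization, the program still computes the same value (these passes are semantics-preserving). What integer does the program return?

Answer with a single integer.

Initial IR:
  c = 0
  d = c
  z = d
  v = 7 + 0
  a = 0
  return a
After constant-fold (6 stmts):
  c = 0
  d = c
  z = d
  v = 7
  a = 0
  return a
After copy-propagate (6 stmts):
  c = 0
  d = 0
  z = 0
  v = 7
  a = 0
  return 0
After constant-fold (6 stmts):
  c = 0
  d = 0
  z = 0
  v = 7
  a = 0
  return 0
After dead-code-elim (1 stmts):
  return 0
Evaluate:
  c = 0  =>  c = 0
  d = c  =>  d = 0
  z = d  =>  z = 0
  v = 7 + 0  =>  v = 7
  a = 0  =>  a = 0
  return a = 0

Answer: 0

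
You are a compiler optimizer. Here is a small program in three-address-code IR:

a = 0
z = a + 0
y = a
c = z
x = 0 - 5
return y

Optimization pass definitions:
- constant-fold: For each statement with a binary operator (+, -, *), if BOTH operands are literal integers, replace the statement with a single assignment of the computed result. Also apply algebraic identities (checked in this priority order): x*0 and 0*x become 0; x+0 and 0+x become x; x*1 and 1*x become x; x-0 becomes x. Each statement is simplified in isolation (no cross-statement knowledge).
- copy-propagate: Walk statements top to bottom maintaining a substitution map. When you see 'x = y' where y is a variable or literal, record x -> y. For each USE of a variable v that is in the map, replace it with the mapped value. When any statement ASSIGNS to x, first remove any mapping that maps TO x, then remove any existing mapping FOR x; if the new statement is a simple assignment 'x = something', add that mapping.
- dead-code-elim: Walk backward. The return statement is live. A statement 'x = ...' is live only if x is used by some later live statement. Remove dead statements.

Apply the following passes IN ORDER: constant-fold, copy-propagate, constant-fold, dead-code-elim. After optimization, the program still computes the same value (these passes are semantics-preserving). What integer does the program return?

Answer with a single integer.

Answer: 0

Derivation:
Initial IR:
  a = 0
  z = a + 0
  y = a
  c = z
  x = 0 - 5
  return y
After constant-fold (6 stmts):
  a = 0
  z = a
  y = a
  c = z
  x = -5
  return y
After copy-propagate (6 stmts):
  a = 0
  z = 0
  y = 0
  c = 0
  x = -5
  return 0
After constant-fold (6 stmts):
  a = 0
  z = 0
  y = 0
  c = 0
  x = -5
  return 0
After dead-code-elim (1 stmts):
  return 0
Evaluate:
  a = 0  =>  a = 0
  z = a + 0  =>  z = 0
  y = a  =>  y = 0
  c = z  =>  c = 0
  x = 0 - 5  =>  x = -5
  return y = 0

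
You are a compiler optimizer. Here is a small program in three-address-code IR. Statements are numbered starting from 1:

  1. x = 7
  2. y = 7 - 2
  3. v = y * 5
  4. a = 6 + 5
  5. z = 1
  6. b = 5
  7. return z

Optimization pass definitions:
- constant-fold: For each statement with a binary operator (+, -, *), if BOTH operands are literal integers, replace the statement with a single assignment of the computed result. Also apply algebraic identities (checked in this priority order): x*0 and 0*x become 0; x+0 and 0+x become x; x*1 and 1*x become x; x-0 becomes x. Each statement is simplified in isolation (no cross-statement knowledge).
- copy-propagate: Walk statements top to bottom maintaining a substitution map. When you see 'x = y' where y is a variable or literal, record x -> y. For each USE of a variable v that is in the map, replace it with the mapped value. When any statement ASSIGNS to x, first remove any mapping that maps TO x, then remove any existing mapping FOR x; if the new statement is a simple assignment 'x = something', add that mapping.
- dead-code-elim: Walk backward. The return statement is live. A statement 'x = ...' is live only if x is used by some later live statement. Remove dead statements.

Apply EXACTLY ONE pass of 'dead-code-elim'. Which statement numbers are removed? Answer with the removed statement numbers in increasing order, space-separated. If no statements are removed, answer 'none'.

Backward liveness scan:
Stmt 1 'x = 7': DEAD (x not in live set [])
Stmt 2 'y = 7 - 2': DEAD (y not in live set [])
Stmt 3 'v = y * 5': DEAD (v not in live set [])
Stmt 4 'a = 6 + 5': DEAD (a not in live set [])
Stmt 5 'z = 1': KEEP (z is live); live-in = []
Stmt 6 'b = 5': DEAD (b not in live set ['z'])
Stmt 7 'return z': KEEP (return); live-in = ['z']
Removed statement numbers: [1, 2, 3, 4, 6]
Surviving IR:
  z = 1
  return z

Answer: 1 2 3 4 6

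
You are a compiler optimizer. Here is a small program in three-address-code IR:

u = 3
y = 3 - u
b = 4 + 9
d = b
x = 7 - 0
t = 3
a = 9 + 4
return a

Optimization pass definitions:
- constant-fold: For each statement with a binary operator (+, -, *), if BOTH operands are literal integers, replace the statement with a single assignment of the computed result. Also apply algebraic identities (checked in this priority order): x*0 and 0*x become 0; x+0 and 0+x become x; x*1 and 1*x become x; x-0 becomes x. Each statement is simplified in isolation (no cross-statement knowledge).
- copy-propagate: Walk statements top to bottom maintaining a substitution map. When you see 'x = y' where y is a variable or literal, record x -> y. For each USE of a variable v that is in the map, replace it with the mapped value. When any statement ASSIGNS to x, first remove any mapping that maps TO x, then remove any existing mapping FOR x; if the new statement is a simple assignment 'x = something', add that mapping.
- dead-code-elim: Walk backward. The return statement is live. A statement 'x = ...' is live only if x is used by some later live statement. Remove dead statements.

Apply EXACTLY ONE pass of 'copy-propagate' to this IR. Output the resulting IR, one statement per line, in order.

Applying copy-propagate statement-by-statement:
  [1] u = 3  (unchanged)
  [2] y = 3 - u  -> y = 3 - 3
  [3] b = 4 + 9  (unchanged)
  [4] d = b  (unchanged)
  [5] x = 7 - 0  (unchanged)
  [6] t = 3  (unchanged)
  [7] a = 9 + 4  (unchanged)
  [8] return a  (unchanged)
Result (8 stmts):
  u = 3
  y = 3 - 3
  b = 4 + 9
  d = b
  x = 7 - 0
  t = 3
  a = 9 + 4
  return a

Answer: u = 3
y = 3 - 3
b = 4 + 9
d = b
x = 7 - 0
t = 3
a = 9 + 4
return a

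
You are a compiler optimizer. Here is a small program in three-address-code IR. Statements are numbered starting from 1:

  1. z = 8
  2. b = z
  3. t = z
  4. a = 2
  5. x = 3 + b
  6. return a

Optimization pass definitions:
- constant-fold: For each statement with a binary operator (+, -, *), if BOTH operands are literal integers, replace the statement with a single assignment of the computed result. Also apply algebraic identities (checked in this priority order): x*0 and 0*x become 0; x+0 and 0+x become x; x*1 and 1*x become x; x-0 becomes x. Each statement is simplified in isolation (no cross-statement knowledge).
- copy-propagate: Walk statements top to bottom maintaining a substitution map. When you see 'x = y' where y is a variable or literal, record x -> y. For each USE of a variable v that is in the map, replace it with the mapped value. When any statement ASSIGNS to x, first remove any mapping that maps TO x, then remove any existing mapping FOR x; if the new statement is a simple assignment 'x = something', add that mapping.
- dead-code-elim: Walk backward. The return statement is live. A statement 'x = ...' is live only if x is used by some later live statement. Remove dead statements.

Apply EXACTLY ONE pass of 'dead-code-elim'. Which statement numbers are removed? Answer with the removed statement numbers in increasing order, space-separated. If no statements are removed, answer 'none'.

Answer: 1 2 3 5

Derivation:
Backward liveness scan:
Stmt 1 'z = 8': DEAD (z not in live set [])
Stmt 2 'b = z': DEAD (b not in live set [])
Stmt 3 't = z': DEAD (t not in live set [])
Stmt 4 'a = 2': KEEP (a is live); live-in = []
Stmt 5 'x = 3 + b': DEAD (x not in live set ['a'])
Stmt 6 'return a': KEEP (return); live-in = ['a']
Removed statement numbers: [1, 2, 3, 5]
Surviving IR:
  a = 2
  return a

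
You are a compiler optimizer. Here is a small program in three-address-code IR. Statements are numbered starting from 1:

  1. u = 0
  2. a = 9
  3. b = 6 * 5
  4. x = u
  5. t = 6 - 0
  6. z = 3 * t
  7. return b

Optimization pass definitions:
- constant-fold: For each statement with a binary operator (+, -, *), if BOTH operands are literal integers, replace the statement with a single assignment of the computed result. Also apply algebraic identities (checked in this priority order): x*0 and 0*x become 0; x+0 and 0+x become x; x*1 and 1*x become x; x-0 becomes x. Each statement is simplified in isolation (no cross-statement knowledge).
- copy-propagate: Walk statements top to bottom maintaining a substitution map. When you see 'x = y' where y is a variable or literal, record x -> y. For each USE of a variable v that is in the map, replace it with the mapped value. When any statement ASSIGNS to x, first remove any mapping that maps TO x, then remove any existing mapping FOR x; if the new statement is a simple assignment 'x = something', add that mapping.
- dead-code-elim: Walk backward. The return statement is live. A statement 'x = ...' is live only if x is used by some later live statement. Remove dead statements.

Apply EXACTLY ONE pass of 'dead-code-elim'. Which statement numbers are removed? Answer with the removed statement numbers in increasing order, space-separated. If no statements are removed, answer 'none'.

Answer: 1 2 4 5 6

Derivation:
Backward liveness scan:
Stmt 1 'u = 0': DEAD (u not in live set [])
Stmt 2 'a = 9': DEAD (a not in live set [])
Stmt 3 'b = 6 * 5': KEEP (b is live); live-in = []
Stmt 4 'x = u': DEAD (x not in live set ['b'])
Stmt 5 't = 6 - 0': DEAD (t not in live set ['b'])
Stmt 6 'z = 3 * t': DEAD (z not in live set ['b'])
Stmt 7 'return b': KEEP (return); live-in = ['b']
Removed statement numbers: [1, 2, 4, 5, 6]
Surviving IR:
  b = 6 * 5
  return b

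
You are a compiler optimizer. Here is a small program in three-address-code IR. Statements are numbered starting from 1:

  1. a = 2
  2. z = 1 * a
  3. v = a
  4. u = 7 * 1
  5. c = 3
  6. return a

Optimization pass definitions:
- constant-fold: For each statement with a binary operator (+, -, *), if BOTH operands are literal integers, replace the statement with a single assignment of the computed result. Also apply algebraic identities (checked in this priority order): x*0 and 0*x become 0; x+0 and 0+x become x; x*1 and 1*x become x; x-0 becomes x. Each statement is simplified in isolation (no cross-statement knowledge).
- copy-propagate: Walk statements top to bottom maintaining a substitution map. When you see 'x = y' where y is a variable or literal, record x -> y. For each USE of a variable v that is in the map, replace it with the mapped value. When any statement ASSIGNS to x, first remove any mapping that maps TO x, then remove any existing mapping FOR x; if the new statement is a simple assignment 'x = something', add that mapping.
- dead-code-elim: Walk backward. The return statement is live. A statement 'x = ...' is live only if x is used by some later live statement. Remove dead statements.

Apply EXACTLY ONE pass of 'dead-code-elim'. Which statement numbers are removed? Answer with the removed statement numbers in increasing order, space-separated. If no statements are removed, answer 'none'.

Backward liveness scan:
Stmt 1 'a = 2': KEEP (a is live); live-in = []
Stmt 2 'z = 1 * a': DEAD (z not in live set ['a'])
Stmt 3 'v = a': DEAD (v not in live set ['a'])
Stmt 4 'u = 7 * 1': DEAD (u not in live set ['a'])
Stmt 5 'c = 3': DEAD (c not in live set ['a'])
Stmt 6 'return a': KEEP (return); live-in = ['a']
Removed statement numbers: [2, 3, 4, 5]
Surviving IR:
  a = 2
  return a

Answer: 2 3 4 5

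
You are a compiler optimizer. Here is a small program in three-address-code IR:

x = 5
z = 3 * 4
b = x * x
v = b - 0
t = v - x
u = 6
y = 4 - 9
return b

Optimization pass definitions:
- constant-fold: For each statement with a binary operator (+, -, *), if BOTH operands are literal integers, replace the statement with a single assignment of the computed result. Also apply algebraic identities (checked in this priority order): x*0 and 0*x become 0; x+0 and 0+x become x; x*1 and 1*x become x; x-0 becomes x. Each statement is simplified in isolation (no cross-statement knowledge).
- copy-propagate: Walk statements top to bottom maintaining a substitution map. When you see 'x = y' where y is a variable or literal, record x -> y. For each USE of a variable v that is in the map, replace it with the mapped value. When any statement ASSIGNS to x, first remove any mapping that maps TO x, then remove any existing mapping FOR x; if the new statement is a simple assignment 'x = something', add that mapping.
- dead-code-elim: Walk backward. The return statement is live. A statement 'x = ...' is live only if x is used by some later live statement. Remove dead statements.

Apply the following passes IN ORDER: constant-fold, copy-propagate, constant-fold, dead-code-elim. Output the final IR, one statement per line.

Initial IR:
  x = 5
  z = 3 * 4
  b = x * x
  v = b - 0
  t = v - x
  u = 6
  y = 4 - 9
  return b
After constant-fold (8 stmts):
  x = 5
  z = 12
  b = x * x
  v = b
  t = v - x
  u = 6
  y = -5
  return b
After copy-propagate (8 stmts):
  x = 5
  z = 12
  b = 5 * 5
  v = b
  t = b - 5
  u = 6
  y = -5
  return b
After constant-fold (8 stmts):
  x = 5
  z = 12
  b = 25
  v = b
  t = b - 5
  u = 6
  y = -5
  return b
After dead-code-elim (2 stmts):
  b = 25
  return b

Answer: b = 25
return b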